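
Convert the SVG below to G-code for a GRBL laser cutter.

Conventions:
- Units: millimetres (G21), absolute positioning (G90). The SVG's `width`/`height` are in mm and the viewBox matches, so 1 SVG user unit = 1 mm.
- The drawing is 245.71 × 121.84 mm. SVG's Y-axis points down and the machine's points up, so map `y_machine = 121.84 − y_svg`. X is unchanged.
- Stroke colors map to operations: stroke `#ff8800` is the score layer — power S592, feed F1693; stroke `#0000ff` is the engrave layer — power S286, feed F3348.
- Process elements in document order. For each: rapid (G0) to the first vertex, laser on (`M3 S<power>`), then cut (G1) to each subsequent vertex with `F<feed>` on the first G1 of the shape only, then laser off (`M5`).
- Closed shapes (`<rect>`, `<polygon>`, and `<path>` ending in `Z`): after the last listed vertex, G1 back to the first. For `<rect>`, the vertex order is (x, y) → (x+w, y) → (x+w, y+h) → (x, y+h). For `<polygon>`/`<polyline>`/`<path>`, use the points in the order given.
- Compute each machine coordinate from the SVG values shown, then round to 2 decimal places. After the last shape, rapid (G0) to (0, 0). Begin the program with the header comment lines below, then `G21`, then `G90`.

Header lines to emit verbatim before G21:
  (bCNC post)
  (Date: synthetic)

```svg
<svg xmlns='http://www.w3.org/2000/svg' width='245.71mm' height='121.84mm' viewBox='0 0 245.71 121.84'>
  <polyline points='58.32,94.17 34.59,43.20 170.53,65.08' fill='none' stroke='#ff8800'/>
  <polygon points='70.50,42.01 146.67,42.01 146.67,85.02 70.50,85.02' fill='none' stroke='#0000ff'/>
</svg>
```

Since the viewBox matches the mm dimensions, user units are millimetres directly. The only transform is the Y-flip y_m = 121.84 − y_svg.

Shape 1 is a open polyline drawn with `<polyline>`. Its stroke #ff8800 means score at S592, F1693. After flipping Y the toolpath is (58.32,27.67) → (34.59,78.64) → (170.53,56.76).

Shape 2 is a rectangle drawn with `<polygon>`. Its stroke #0000ff means engrave at S286, F3348. After flipping Y the toolpath is (70.50,79.83) → (146.67,79.83) → (146.67,36.82) → (70.50,36.82) → (70.50,79.83), returning to the start.

(bCNC post)
(Date: synthetic)
G21
G90
G0 X58.32 Y27.67
M3 S592
G1 X34.59 Y78.64 F1693
G1 X170.53 Y56.76
M5
G0 X70.50 Y79.83
M3 S286
G1 X146.67 Y79.83 F3348
G1 X146.67 Y36.82
G1 X70.50 Y36.82
G1 X70.50 Y79.83
M5
G0 X0.00 Y0.00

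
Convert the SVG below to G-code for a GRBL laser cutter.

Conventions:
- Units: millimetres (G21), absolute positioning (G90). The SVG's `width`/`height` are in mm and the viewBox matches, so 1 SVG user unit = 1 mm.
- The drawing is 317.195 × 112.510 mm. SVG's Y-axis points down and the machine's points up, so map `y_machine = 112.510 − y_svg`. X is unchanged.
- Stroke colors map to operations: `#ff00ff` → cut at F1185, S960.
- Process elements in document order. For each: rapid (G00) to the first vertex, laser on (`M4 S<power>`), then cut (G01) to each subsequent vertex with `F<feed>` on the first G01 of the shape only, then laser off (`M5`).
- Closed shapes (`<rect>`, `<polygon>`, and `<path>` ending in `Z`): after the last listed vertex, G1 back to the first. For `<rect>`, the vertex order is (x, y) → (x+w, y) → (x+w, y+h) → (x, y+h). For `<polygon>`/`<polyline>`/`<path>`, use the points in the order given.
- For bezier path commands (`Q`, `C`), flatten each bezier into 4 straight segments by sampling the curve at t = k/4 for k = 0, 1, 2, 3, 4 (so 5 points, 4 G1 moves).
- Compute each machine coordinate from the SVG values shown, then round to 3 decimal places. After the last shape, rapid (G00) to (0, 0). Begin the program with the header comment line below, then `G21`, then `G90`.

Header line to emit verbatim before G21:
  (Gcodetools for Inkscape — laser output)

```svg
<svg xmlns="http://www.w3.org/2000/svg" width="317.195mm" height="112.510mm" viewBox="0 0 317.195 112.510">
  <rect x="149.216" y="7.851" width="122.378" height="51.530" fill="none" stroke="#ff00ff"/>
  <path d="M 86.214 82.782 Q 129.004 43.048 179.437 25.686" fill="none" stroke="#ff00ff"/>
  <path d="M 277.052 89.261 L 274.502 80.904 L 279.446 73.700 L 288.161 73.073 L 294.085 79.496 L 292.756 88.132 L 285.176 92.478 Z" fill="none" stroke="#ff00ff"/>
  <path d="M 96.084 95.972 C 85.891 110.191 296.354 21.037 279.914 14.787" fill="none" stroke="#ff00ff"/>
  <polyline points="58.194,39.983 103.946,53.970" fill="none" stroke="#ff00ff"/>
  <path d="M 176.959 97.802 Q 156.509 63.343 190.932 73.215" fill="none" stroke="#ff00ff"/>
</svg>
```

1 u = 1 mm; y_m = 112.510 − y.

[1] `<rect>` rectangle, #ff00ff→cut S960 F1185: (149.216,104.659) → (271.594,104.659) → (271.594,53.129) → (149.216,53.129) → (149.216,104.659) (closed)

[2] `<path>` quadratic bezier, #ff00ff→cut S960 F1185: (86.214,29.728) → (108.087,48.197) → (130.915,63.869) → (154.698,76.745) → (179.437,86.824)

[3] `<path>` regular polygon, #ff00ff→cut S960 F1185: (277.052,23.249) → (274.502,31.606) → (279.446,38.810) → (288.161,39.437) → (294.085,33.014) → (292.756,24.378) → (285.176,20.032) → (277.052,23.249) (closed)

[4] `<path>` cubic bezier, #ff00ff→cut S960 F1185: (96.084,16.538) → (122.819,22.346) → (190.342,49.455) → (256.693,80.402) → (279.914,97.723)

[5] `<polyline>` line segment, #ff00ff→cut S960 F1185: (58.194,72.527) → (103.946,58.540)

[6] `<path>` quadratic bezier, #ff00ff→cut S960 F1185: (176.959,14.708) → (170.164,29.167) → (170.227,38.084) → (177.150,41.460) → (190.932,39.295)

(Gcodetools for Inkscape — laser output)
G21
G90
G00 X149.216 Y104.659
M4 S960
G01 X271.594 Y104.659 F1185
G01 X271.594 Y53.129
G01 X149.216 Y53.129
G01 X149.216 Y104.659
M5
G00 X86.214 Y29.728
M4 S960
G01 X108.087 Y48.197 F1185
G01 X130.915 Y63.869
G01 X154.698 Y76.745
G01 X179.437 Y86.824
M5
G00 X277.052 Y23.249
M4 S960
G01 X274.502 Y31.606 F1185
G01 X279.446 Y38.810
G01 X288.161 Y39.437
G01 X294.085 Y33.014
G01 X292.756 Y24.378
G01 X285.176 Y20.032
G01 X277.052 Y23.249
M5
G00 X96.084 Y16.538
M4 S960
G01 X122.819 Y22.346 F1185
G01 X190.342 Y49.455
G01 X256.693 Y80.402
G01 X279.914 Y97.723
M5
G00 X58.194 Y72.527
M4 S960
G01 X103.946 Y58.540 F1185
M5
G00 X176.959 Y14.708
M4 S960
G01 X170.164 Y29.167 F1185
G01 X170.227 Y38.084
G01 X177.150 Y41.460
G01 X190.932 Y39.295
M5
G00 X0.000 Y0.000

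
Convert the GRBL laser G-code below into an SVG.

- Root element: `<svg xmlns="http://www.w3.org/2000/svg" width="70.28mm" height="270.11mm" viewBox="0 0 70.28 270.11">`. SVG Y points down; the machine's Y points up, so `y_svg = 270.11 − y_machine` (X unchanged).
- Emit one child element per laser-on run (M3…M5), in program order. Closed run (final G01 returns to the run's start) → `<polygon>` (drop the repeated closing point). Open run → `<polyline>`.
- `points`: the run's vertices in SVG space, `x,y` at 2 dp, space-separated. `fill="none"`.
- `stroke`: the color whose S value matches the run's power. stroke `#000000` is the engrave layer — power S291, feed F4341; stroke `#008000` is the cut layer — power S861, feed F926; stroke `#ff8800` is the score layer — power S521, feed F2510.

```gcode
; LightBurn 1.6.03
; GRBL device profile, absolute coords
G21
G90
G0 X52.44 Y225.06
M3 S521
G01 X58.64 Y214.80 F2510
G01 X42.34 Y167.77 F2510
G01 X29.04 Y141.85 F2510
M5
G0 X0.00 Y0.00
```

Each laser-on run becomes one SVG element. Flip Y back into SVG space with y_svg = 270.11 − y_machine. Every run uses S521, so all elements get stroke `#ff8800` (score).

Run 1: The run is open, so emit a `<polyline>` with points (Y-flipped): 52.44,45.05 58.64,55.31 42.34,102.34 29.04,128.26.

<svg xmlns="http://www.w3.org/2000/svg" width="70.28mm" height="270.11mm" viewBox="0 0 70.28 270.11">
  <polyline points="52.44,45.05 58.64,55.31 42.34,102.34 29.04,128.26" fill="none" stroke="#ff8800"/>
</svg>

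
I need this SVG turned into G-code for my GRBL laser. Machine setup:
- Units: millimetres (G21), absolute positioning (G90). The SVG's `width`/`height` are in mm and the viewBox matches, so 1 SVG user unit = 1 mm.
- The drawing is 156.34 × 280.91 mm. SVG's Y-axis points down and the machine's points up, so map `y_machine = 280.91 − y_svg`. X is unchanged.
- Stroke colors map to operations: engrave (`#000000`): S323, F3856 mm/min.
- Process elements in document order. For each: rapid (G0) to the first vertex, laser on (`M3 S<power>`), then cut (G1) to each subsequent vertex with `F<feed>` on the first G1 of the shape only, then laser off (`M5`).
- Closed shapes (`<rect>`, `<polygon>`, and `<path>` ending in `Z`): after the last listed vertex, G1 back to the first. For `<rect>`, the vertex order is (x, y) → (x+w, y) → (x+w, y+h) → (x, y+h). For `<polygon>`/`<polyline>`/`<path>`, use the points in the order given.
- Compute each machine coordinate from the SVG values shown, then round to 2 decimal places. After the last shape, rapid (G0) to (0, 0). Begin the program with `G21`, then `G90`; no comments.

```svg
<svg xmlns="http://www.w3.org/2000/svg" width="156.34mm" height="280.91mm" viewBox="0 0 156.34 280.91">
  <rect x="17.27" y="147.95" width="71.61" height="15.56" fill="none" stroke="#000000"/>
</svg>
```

G21
G90
G0 X17.27 Y132.96
M3 S323
G1 X88.88 Y132.96 F3856
G1 X88.88 Y117.40
G1 X17.27 Y117.40
G1 X17.27 Y132.96
M5
G0 X0.00 Y0.00

Since the viewBox matches the mm dimensions, user units are millimetres directly. The only transform is the Y-flip y_m = 280.91 − y_svg.

Shape 1 is a rectangle drawn with `<rect>`. Its stroke #000000 means engrave at S323, F3856. After flipping Y the toolpath is (17.27,132.96) → (88.88,132.96) → (88.88,117.40) → (17.27,117.40) → (17.27,132.96), returning to the start.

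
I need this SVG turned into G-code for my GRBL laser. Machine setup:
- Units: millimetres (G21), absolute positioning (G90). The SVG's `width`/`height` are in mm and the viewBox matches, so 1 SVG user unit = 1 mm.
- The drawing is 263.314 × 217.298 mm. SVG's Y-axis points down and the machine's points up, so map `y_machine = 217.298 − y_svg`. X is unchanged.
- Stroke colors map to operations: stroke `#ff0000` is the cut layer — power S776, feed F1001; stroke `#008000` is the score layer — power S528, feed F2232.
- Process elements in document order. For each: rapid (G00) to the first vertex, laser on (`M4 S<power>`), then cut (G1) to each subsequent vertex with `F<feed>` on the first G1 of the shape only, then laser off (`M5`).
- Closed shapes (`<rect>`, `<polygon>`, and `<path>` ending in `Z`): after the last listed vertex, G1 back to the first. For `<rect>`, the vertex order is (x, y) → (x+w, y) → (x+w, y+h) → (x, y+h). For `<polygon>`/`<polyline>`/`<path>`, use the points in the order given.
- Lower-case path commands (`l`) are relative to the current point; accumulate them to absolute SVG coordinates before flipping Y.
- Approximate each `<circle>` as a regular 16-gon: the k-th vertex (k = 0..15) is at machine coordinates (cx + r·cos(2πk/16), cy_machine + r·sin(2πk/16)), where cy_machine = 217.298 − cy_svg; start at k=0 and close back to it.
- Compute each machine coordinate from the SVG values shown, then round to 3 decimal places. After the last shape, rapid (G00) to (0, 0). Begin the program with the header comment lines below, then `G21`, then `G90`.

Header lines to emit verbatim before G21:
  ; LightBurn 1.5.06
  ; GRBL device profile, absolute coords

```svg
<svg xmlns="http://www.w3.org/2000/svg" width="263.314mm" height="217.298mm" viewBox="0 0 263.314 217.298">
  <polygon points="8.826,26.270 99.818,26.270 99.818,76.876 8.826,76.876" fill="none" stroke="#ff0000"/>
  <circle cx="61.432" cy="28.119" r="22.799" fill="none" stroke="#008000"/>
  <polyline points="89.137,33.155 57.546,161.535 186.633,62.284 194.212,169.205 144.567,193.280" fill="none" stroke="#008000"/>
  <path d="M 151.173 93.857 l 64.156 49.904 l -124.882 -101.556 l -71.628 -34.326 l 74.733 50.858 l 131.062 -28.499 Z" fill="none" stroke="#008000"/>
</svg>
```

1 u = 1 mm; y_m = 217.298 − y.

[1] `<polygon>` rectangle, #ff0000→cut S776 F1001: (8.826,191.028) → (99.818,191.028) → (99.818,140.422) → (8.826,140.422) → (8.826,191.028) (closed)

[2] `<circle>` circle, #008000→score S528 F2232: (84.231,189.179) → (82.496,197.904) → (77.553,205.300) → (70.157,210.243) → (61.432,211.978) → (52.707,210.243) → (45.311,205.300) → (40.368,197.904) → (38.633,189.179) → (40.368,180.454) → (45.311,173.058) → (52.707,168.115) → (61.432,166.380) → (70.157,168.115) → (77.553,173.058) → (82.496,180.454) → (84.231,189.179) (closed)

[3] `<polyline>` open polyline, #008000→score S528 F2232: (89.137,184.143) → (57.546,55.763) → (186.633,155.014) → (194.212,48.093) → (144.567,24.018)

[4] `<path>` closed polygon, #008000→score S528 F2232: (151.173,123.441) → (215.329,73.537) → (90.447,175.093) → (18.819,209.419) → (93.552,158.561) → (224.614,187.060) → (151.173,123.441) (closed)

; LightBurn 1.5.06
; GRBL device profile, absolute coords
G21
G90
G00 X8.826 Y191.028
M4 S776
G1 X99.818 Y191.028 F1001
G1 X99.818 Y140.422
G1 X8.826 Y140.422
G1 X8.826 Y191.028
M5
G00 X84.231 Y189.179
M4 S528
G1 X82.496 Y197.904 F2232
G1 X77.553 Y205.300
G1 X70.157 Y210.243
G1 X61.432 Y211.978
G1 X52.707 Y210.243
G1 X45.311 Y205.300
G1 X40.368 Y197.904
G1 X38.633 Y189.179
G1 X40.368 Y180.454
G1 X45.311 Y173.058
G1 X52.707 Y168.115
G1 X61.432 Y166.380
G1 X70.157 Y168.115
G1 X77.553 Y173.058
G1 X82.496 Y180.454
G1 X84.231 Y189.179
M5
G00 X89.137 Y184.143
M4 S528
G1 X57.546 Y55.763 F2232
G1 X186.633 Y155.014
G1 X194.212 Y48.093
G1 X144.567 Y24.018
M5
G00 X151.173 Y123.441
M4 S528
G1 X215.329 Y73.537 F2232
G1 X90.447 Y175.093
G1 X18.819 Y209.419
G1 X93.552 Y158.561
G1 X224.614 Y187.060
G1 X151.173 Y123.441
M5
G00 X0.000 Y0.000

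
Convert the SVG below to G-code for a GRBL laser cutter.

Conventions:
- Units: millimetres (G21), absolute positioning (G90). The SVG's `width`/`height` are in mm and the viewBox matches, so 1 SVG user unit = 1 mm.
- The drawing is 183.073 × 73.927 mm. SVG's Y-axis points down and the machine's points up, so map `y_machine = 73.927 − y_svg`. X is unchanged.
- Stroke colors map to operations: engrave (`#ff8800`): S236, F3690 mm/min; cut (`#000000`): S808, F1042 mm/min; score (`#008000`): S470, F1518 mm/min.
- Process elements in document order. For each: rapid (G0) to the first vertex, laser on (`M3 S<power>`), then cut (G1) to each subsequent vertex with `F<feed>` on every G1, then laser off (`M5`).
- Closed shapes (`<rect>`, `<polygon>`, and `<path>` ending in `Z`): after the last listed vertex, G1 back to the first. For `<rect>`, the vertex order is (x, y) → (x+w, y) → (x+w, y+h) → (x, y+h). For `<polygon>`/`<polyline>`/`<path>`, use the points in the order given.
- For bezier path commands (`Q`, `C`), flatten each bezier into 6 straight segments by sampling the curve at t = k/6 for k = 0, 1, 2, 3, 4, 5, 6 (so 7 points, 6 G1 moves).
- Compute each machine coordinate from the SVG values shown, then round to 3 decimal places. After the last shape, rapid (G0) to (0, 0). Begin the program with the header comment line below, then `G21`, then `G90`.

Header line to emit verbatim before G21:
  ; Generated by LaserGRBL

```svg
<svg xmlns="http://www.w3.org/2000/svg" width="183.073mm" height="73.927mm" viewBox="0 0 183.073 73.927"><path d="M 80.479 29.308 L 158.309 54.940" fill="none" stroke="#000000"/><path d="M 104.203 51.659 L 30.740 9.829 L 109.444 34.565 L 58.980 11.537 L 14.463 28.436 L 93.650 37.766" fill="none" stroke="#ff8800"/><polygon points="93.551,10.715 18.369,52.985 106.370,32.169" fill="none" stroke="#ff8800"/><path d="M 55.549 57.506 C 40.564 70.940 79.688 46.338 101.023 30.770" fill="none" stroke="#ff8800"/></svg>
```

; Generated by LaserGRBL
G21
G90
G0 X80.479 Y44.619
M3 S808
G1 X158.309 Y18.987 F1042
M5
G0 X104.203 Y22.268
M3 S236
G1 X30.740 Y64.098 F3690
G1 X109.444 Y39.362 F3690
G1 X58.980 Y62.390 F3690
G1 X14.463 Y45.491 F3690
G1 X93.650 Y36.161 F3690
M5
G0 X93.551 Y63.212
M3 S236
G1 X18.369 Y20.942 F3690
G1 X106.370 Y41.758 F3690
G1 X93.551 Y63.212 F3690
M5
G0 X55.549 Y16.421
M3 S236
G1 X52.233 Y12.656 F3690
G1 X55.937 Y13.922 F3690
G1 X64.666 Y18.913 F3690
G1 X76.421 Y26.321 F3690
G1 X89.206 Y34.838 F3690
G1 X101.023 Y43.157 F3690
M5
G0 X0.000 Y0.000

Since the viewBox matches the mm dimensions, user units are millimetres directly. The only transform is the Y-flip y_m = 73.927 − y_svg.

Shape 1 is a line segment drawn with `<path>`. Its stroke #000000 means cut at S808, F1042. After flipping Y the toolpath is (80.479,44.619) → (158.309,18.987).

Shape 2 is a open polyline drawn with `<path>`. Its stroke #ff8800 means engrave at S236, F3690. After flipping Y the toolpath is (104.203,22.268) → (30.740,64.098) → (109.444,39.362) → (58.980,62.390) → (14.463,45.491) → (93.650,36.161).

Shape 3 is a closed polygon drawn with `<polygon>`. Its stroke #ff8800 means engrave at S236, F3690. After flipping Y the toolpath is (93.551,63.212) → (18.369,20.942) → (106.370,41.758) → (93.551,63.212), returning to the start.

Shape 4 is a cubic bezier drawn with `<path>`. Its stroke #ff8800 means engrave at S236, F3690. After flipping Y the toolpath is (55.549,16.421) → (52.233,12.656) → (55.937,13.922) → (64.666,18.913) → (76.421,26.321) → (89.206,34.838) → (101.023,43.157).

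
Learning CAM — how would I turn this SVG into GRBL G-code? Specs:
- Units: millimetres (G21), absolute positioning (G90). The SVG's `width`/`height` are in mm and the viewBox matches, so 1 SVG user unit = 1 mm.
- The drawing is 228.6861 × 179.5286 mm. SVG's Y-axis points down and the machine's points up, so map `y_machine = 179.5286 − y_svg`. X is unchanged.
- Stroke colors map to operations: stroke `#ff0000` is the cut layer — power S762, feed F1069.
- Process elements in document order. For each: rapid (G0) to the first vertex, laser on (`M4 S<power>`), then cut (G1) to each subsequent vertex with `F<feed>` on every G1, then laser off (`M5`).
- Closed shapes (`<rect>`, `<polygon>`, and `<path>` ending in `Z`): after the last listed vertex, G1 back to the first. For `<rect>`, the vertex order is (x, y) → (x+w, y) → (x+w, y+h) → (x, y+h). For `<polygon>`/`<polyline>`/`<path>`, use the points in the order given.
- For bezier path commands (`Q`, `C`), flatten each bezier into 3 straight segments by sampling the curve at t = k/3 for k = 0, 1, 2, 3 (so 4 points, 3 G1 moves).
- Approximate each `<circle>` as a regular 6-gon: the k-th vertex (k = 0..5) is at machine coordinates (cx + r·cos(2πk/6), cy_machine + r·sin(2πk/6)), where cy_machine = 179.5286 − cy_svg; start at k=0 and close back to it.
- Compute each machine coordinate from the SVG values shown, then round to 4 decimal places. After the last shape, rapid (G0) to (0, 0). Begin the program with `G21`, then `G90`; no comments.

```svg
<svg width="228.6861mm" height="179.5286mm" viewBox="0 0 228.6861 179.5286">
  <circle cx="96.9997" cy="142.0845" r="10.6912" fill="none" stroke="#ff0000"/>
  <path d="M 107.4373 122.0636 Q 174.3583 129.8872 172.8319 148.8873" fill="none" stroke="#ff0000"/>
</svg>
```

1 u = 1 mm; y_m = 179.5286 − y.

[1] `<circle>` circle, #ff0000→cut S762 F1069: (107.6909,37.4441) → (102.3453,46.7030) → (91.6541,46.7030) → (86.3085,37.4441) → (91.6541,28.1852) → (102.3453,28.1852) → (107.6909,37.4441) (closed)

[2] `<path>` quadratic bezier, #ff0000→cut S762 F1069: (107.4373,57.4650) → (144.4460,51.0074) → (166.2442,42.0662) → (172.8319,30.6413)

G21
G90
G0 X107.6909 Y37.4441
M4 S762
G1 X102.3453 Y46.7030 F1069
G1 X91.6541 Y46.7030 F1069
G1 X86.3085 Y37.4441 F1069
G1 X91.6541 Y28.1852 F1069
G1 X102.3453 Y28.1852 F1069
G1 X107.6909 Y37.4441 F1069
M5
G0 X107.4373 Y57.4650
M4 S762
G1 X144.4460 Y51.0074 F1069
G1 X166.2442 Y42.0662 F1069
G1 X172.8319 Y30.6413 F1069
M5
G0 X0.0000 Y0.0000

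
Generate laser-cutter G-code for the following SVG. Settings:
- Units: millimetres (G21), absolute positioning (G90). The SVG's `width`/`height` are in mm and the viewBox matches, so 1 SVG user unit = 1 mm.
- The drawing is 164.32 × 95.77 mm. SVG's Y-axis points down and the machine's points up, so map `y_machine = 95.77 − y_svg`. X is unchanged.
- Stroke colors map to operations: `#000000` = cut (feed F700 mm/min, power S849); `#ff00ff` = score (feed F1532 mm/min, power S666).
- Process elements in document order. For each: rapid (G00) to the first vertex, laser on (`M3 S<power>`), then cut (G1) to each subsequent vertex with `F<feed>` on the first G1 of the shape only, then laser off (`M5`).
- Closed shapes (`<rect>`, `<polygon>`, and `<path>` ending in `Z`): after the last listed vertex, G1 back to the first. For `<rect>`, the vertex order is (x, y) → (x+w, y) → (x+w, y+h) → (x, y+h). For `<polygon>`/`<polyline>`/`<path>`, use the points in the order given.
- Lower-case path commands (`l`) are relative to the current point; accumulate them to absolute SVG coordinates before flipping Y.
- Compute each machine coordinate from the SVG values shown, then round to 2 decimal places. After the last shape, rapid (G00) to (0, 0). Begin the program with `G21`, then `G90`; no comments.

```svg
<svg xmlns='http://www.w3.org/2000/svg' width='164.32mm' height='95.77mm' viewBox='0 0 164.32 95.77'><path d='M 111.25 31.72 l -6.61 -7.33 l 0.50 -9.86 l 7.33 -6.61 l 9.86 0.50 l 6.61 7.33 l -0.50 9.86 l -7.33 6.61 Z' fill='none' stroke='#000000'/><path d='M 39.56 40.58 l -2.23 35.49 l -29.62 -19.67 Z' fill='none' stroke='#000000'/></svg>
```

G21
G90
G00 X111.25 Y64.05
M3 S849
G1 X104.64 Y71.38 F700
G1 X105.14 Y81.24
G1 X112.47 Y87.85
G1 X122.33 Y87.35
G1 X128.94 Y80.02
G1 X128.44 Y70.16
G1 X121.11 Y63.55
G1 X111.25 Y64.05
M5
G00 X39.56 Y55.19
M3 S849
G1 X37.33 Y19.70 F700
G1 X7.71 Y39.37
G1 X39.56 Y55.19
M5
G00 X0.00 Y0.00

Since the viewBox matches the mm dimensions, user units are millimetres directly. The only transform is the Y-flip y_m = 95.77 − y_svg.

Shape 1 is a regular polygon drawn with `<path>`. Its stroke #000000 means cut at S849, F700. After flipping Y the toolpath is (111.25,64.05) → (104.64,71.38) → (105.14,81.24) → (112.47,87.85) → (122.33,87.35) → (128.94,80.02) → (128.44,70.16) → (121.11,63.55) → (111.25,64.05), returning to the start.

Shape 2 is a regular polygon drawn with `<path>`. Its stroke #000000 means cut at S849, F700. After flipping Y the toolpath is (39.56,55.19) → (37.33,19.70) → (7.71,39.37) → (39.56,55.19), returning to the start.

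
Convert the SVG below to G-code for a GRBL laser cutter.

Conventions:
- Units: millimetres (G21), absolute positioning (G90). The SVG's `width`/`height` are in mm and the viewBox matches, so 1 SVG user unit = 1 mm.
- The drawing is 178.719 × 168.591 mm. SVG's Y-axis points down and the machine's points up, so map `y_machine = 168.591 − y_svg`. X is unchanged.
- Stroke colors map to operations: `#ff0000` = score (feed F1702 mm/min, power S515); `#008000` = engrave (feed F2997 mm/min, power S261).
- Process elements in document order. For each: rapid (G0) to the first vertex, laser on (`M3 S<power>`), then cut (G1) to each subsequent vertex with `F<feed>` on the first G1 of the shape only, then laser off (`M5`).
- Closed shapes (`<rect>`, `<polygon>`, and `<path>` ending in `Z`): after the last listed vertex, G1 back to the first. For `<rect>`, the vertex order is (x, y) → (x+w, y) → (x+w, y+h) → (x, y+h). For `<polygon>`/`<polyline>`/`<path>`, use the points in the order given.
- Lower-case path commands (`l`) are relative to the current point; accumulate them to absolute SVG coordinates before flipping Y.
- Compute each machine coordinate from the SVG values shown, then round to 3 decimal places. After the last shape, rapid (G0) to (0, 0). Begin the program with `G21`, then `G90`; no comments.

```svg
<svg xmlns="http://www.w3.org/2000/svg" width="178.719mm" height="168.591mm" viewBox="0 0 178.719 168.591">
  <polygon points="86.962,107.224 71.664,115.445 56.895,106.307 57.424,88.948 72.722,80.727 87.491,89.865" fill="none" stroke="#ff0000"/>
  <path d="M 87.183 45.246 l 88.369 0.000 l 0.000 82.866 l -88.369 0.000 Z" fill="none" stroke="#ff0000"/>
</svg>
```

1 u = 1 mm; y_m = 168.591 − y.

[1] `<polygon>` regular polygon, #ff0000→score S515 F1702: (86.962,61.367) → (71.664,53.146) → (56.895,62.284) → (57.424,79.643) → (72.722,87.864) → (87.491,78.726) → (86.962,61.367) (closed)

[2] `<path>` rectangle, #ff0000→score S515 F1702: (87.183,123.345) → (175.552,123.345) → (175.552,40.479) → (87.183,40.479) → (87.183,123.345) (closed)

G21
G90
G0 X86.962 Y61.367
M3 S515
G1 X71.664 Y53.146 F1702
G1 X56.895 Y62.284
G1 X57.424 Y79.643
G1 X72.722 Y87.864
G1 X87.491 Y78.726
G1 X86.962 Y61.367
M5
G0 X87.183 Y123.345
M3 S515
G1 X175.552 Y123.345 F1702
G1 X175.552 Y40.479
G1 X87.183 Y40.479
G1 X87.183 Y123.345
M5
G0 X0.000 Y0.000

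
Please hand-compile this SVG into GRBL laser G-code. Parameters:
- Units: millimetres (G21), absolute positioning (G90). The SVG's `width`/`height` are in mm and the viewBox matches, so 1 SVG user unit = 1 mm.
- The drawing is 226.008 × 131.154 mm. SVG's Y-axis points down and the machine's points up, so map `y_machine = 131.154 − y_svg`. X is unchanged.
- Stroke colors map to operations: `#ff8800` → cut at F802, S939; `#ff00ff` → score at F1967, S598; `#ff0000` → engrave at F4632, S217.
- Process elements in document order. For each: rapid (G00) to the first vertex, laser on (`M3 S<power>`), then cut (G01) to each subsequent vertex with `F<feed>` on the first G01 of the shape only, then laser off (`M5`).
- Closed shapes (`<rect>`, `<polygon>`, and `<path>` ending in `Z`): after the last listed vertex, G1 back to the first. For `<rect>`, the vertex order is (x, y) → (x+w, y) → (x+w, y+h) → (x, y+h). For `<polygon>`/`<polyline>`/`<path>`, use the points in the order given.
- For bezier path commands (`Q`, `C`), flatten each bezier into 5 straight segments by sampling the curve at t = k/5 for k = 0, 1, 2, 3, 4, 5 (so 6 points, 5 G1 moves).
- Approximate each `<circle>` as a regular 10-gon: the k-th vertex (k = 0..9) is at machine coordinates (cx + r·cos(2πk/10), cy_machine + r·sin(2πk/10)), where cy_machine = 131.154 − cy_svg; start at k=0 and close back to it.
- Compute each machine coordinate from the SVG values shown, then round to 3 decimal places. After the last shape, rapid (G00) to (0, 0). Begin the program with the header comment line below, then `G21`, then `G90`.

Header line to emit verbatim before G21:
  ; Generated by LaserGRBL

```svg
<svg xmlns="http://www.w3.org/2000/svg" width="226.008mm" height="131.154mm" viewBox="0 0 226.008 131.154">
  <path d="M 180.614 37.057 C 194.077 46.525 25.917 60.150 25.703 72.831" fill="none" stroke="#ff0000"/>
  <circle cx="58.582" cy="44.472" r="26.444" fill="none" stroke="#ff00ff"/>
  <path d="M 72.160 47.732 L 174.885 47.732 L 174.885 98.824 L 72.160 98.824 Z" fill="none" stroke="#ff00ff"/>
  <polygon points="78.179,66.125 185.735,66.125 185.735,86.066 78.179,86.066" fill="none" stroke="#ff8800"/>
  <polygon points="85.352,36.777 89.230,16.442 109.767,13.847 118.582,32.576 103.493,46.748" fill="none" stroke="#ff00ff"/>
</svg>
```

; Generated by LaserGRBL
G21
G90
G00 X180.614 Y94.097
M3 S217
G01 X169.694 Y87.958 F4632
G01 X131.963 Y81.067
G01 X84.201 Y73.667
G01 X43.188 Y66.004
G01 X25.703 Y58.323
M5
G00 X85.026 Y86.682
M3 S598
G01 X79.976 Y102.225 F1967
G01 X66.754 Y111.832
G01 X50.410 Y111.832
G01 X37.188 Y102.225
G01 X32.138 Y86.682
G01 X37.188 Y71.139
G01 X50.410 Y61.532
G01 X66.754 Y61.532
G01 X79.976 Y71.139
G01 X85.026 Y86.682
M5
G00 X72.160 Y83.422
M3 S598
G01 X174.885 Y83.422 F1967
G01 X174.885 Y32.330
G01 X72.160 Y32.330
G01 X72.160 Y83.422
M5
G00 X78.179 Y65.029
M3 S939
G01 X185.735 Y65.029 F802
G01 X185.735 Y45.088
G01 X78.179 Y45.088
G01 X78.179 Y65.029
M5
G00 X85.352 Y94.377
M3 S598
G01 X89.230 Y114.712 F1967
G01 X109.767 Y117.307
G01 X118.582 Y98.578
G01 X103.493 Y84.406
G01 X85.352 Y94.377
M5
G00 X0.000 Y0.000

1 u = 1 mm; y_m = 131.154 − y.

[1] `<path>` cubic bezier, #ff0000→engrave S217 F4632: (180.614,94.097) → (169.694,87.958) → (131.963,81.067) → (84.201,73.667) → (43.188,66.004) → (25.703,58.323)

[2] `<circle>` circle, #ff00ff→score S598 F1967: (85.026,86.682) → (79.976,102.225) → (66.754,111.832) → (50.410,111.832) → (37.188,102.225) → (32.138,86.682) → (37.188,71.139) → (50.410,61.532) → (66.754,61.532) → (79.976,71.139) → (85.026,86.682) (closed)

[3] `<path>` rectangle, #ff00ff→score S598 F1967: (72.160,83.422) → (174.885,83.422) → (174.885,32.330) → (72.160,32.330) → (72.160,83.422) (closed)

[4] `<polygon>` rectangle, #ff8800→cut S939 F802: (78.179,65.029) → (185.735,65.029) → (185.735,45.088) → (78.179,45.088) → (78.179,65.029) (closed)

[5] `<polygon>` regular polygon, #ff00ff→score S598 F1967: (85.352,94.377) → (89.230,114.712) → (109.767,117.307) → (118.582,98.578) → (103.493,84.406) → (85.352,94.377) (closed)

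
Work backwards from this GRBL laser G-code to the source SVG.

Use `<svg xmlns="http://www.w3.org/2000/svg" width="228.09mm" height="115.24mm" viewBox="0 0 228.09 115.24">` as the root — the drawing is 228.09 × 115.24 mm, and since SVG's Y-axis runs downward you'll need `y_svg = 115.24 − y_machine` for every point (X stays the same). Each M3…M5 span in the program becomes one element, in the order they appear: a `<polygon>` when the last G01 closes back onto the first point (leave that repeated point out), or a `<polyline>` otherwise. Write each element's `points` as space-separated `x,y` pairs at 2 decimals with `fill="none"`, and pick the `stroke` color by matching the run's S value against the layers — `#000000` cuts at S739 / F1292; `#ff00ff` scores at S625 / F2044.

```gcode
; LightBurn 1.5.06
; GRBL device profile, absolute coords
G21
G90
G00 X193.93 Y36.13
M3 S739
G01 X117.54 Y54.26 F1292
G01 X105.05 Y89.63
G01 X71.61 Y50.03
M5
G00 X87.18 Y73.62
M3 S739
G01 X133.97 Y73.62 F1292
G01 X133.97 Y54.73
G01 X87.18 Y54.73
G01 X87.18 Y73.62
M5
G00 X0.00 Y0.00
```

Machine Y-up, SVG Y-down with viewBox height 115.24, so y_svg = 115.24 − y_machine; X carries over. Every run uses S739, so all elements get stroke `#000000` (cut).

Run 1: The run is open, so emit a `<polyline>` with points (Y-flipped): 193.93,79.11 117.54,60.98 105.05,25.61 71.61,65.21.

Run 2: The run returns to its start, so emit a `<polygon>` with points (Y-flipped): 87.18,41.62 133.97,41.62 133.97,60.51 87.18,60.51.

<svg xmlns="http://www.w3.org/2000/svg" width="228.09mm" height="115.24mm" viewBox="0 0 228.09 115.24">
  <polyline points="193.93,79.11 117.54,60.98 105.05,25.61 71.61,65.21" fill="none" stroke="#000000"/>
  <polygon points="87.18,41.62 133.97,41.62 133.97,60.51 87.18,60.51" fill="none" stroke="#000000"/>
</svg>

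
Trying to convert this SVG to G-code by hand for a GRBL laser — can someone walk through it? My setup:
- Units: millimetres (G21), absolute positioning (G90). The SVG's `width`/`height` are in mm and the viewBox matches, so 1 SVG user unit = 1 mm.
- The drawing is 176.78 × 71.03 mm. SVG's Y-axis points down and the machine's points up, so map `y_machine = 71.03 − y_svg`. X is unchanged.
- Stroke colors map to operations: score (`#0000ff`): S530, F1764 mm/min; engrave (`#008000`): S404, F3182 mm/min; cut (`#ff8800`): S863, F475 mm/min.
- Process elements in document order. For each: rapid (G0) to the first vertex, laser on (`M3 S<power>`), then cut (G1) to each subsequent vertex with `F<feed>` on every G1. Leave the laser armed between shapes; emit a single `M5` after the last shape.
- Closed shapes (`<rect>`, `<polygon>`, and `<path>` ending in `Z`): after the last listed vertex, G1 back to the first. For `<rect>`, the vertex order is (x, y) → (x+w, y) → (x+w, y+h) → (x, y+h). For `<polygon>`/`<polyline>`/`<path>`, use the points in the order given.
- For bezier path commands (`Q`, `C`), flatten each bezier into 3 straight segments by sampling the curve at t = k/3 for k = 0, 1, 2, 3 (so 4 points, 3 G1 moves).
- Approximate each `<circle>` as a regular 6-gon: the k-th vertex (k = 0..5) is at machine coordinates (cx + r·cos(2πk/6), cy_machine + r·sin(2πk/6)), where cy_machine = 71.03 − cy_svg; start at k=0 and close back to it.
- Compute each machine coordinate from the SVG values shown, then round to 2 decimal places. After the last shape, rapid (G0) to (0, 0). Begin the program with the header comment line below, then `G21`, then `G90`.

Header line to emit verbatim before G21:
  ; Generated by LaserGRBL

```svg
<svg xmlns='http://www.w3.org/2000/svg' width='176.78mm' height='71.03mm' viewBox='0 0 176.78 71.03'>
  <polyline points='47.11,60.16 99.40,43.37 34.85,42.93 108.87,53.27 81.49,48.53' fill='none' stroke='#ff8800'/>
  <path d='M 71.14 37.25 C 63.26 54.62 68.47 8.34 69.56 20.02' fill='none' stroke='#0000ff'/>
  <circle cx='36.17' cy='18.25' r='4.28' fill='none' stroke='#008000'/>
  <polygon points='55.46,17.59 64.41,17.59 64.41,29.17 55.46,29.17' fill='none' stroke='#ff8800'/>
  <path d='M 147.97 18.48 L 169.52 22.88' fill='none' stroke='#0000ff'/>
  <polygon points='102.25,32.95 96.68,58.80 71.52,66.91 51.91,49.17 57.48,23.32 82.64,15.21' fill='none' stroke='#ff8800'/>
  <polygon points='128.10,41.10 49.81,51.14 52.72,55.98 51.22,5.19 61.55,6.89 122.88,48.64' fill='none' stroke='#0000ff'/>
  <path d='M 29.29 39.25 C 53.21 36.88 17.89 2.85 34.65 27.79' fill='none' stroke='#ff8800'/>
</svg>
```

Since the viewBox matches the mm dimensions, user units are millimetres directly. The only transform is the Y-flip y_m = 71.03 − y_svg.

Shape 1 is a open polyline drawn with `<polyline>`. Its stroke #ff8800 means cut at S863, F475. After flipping Y the toolpath is (47.11,10.87) → (99.40,27.66) → (34.85,28.10) → (108.87,17.76) → (81.49,22.50).

Shape 2 is a cubic bezier drawn with `<path>`. Its stroke #0000ff means score at S530, F1764. After flipping Y the toolpath is (71.14,33.78) → (66.99,33.12) → (67.73,47.87) → (69.56,51.01).

Shape 3 is a circle drawn with `<circle>`. Its stroke #008000 means engrave at S404, F3182. After flipping Y the toolpath is (40.45,52.78) → (38.31,56.49) → (34.03,56.49) → (31.89,52.78) → (34.03,49.07) → (38.31,49.07) → (40.45,52.78), returning to the start.

Shape 4 is a rectangle drawn with `<polygon>`. Its stroke #ff8800 means cut at S863, F475. After flipping Y the toolpath is (55.46,53.44) → (64.41,53.44) → (64.41,41.86) → (55.46,41.86) → (55.46,53.44), returning to the start.

Shape 5 is a line segment drawn with `<path>`. Its stroke #0000ff means score at S530, F1764. After flipping Y the toolpath is (147.97,52.55) → (169.52,48.15).

Shape 6 is a regular polygon drawn with `<polygon>`. Its stroke #ff8800 means cut at S863, F475. After flipping Y the toolpath is (102.25,38.08) → (96.68,12.23) → (71.52,4.12) → (51.91,21.86) → (57.48,47.71) → (82.64,55.82) → (102.25,38.08), returning to the start.

Shape 7 is a closed polygon drawn with `<polygon>`. Its stroke #0000ff means score at S530, F1764. After flipping Y the toolpath is (128.10,29.93) → (49.81,19.89) → (52.72,15.05) → (51.22,65.84) → (61.55,64.14) → (122.88,22.39) → (128.10,29.93), returning to the start.

Shape 8 is a cubic bezier drawn with `<path>`. Its stroke #ff8800 means cut at S863, F475. After flipping Y the toolpath is (29.29,31.78) → (37.59,41.35) → (31.13,51.88) → (34.65,43.24).

; Generated by LaserGRBL
G21
G90
G0 X47.11 Y10.87
M3 S863
G1 X99.40 Y27.66 F475
G1 X34.85 Y28.10 F475
G1 X108.87 Y17.76 F475
G1 X81.49 Y22.50 F475
G0 X71.14 Y33.78
M3 S530
G1 X66.99 Y33.12 F1764
G1 X67.73 Y47.87 F1764
G1 X69.56 Y51.01 F1764
G0 X40.45 Y52.78
M3 S404
G1 X38.31 Y56.49 F3182
G1 X34.03 Y56.49 F3182
G1 X31.89 Y52.78 F3182
G1 X34.03 Y49.07 F3182
G1 X38.31 Y49.07 F3182
G1 X40.45 Y52.78 F3182
G0 X55.46 Y53.44
M3 S863
G1 X64.41 Y53.44 F475
G1 X64.41 Y41.86 F475
G1 X55.46 Y41.86 F475
G1 X55.46 Y53.44 F475
G0 X147.97 Y52.55
M3 S530
G1 X169.52 Y48.15 F1764
G0 X102.25 Y38.08
M3 S863
G1 X96.68 Y12.23 F475
G1 X71.52 Y4.12 F475
G1 X51.91 Y21.86 F475
G1 X57.48 Y47.71 F475
G1 X82.64 Y55.82 F475
G1 X102.25 Y38.08 F475
G0 X128.10 Y29.93
M3 S530
G1 X49.81 Y19.89 F1764
G1 X52.72 Y15.05 F1764
G1 X51.22 Y65.84 F1764
G1 X61.55 Y64.14 F1764
G1 X122.88 Y22.39 F1764
G1 X128.10 Y29.93 F1764
G0 X29.29 Y31.78
M3 S863
G1 X37.59 Y41.35 F475
G1 X31.13 Y51.88 F475
G1 X34.65 Y43.24 F475
M5
G0 X0.00 Y0.00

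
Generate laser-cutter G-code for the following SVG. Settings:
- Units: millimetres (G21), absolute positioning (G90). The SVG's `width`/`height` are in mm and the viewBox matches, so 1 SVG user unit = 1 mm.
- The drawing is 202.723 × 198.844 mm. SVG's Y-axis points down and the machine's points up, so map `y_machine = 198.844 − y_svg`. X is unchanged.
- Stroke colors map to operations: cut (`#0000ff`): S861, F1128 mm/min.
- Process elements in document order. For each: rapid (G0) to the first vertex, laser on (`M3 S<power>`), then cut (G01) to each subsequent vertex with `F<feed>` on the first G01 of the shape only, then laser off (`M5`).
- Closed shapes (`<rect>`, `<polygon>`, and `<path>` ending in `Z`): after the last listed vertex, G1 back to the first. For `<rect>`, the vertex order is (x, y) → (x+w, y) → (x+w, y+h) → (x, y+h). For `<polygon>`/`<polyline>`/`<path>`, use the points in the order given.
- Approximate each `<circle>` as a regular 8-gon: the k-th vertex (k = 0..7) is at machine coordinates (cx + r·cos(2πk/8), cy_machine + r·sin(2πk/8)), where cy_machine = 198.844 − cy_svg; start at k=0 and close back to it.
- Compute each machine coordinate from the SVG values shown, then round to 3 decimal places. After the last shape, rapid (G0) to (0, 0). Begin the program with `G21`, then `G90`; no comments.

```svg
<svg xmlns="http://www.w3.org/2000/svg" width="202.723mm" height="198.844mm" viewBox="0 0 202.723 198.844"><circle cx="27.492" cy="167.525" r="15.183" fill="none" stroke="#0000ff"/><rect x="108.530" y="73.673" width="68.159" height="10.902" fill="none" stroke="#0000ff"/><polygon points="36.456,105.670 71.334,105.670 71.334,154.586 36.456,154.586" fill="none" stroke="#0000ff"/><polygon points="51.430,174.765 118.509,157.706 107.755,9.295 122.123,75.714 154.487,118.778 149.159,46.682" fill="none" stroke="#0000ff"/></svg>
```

G21
G90
G0 X42.675 Y31.319
M3 S861
G01 X38.228 Y42.055 F1128
G01 X27.492 Y46.502
G01 X16.756 Y42.055
G01 X12.309 Y31.319
G01 X16.756 Y20.583
G01 X27.492 Y16.136
G01 X38.228 Y20.583
G01 X42.675 Y31.319
M5
G0 X108.530 Y125.171
M3 S861
G01 X176.689 Y125.171 F1128
G01 X176.689 Y114.269
G01 X108.530 Y114.269
G01 X108.530 Y125.171
M5
G0 X36.456 Y93.174
M3 S861
G01 X71.334 Y93.174 F1128
G01 X71.334 Y44.258
G01 X36.456 Y44.258
G01 X36.456 Y93.174
M5
G0 X51.430 Y24.079
M3 S861
G01 X118.509 Y41.138 F1128
G01 X107.755 Y189.549
G01 X122.123 Y123.130
G01 X154.487 Y80.066
G01 X149.159 Y152.162
G01 X51.430 Y24.079
M5
G0 X0.000 Y0.000

viewBox `0 0 202.723 198.844` with mm width/height → 1 unit = 1 mm. Flip: y_m = 198.844 − y_svg.

**Shape 1** — `<circle>` circle, stroke `#0000ff` → cut (S861, F1128). Machine vertices: (42.675,31.319) → (38.228,42.055) → (27.492,46.502) → (16.756,42.055) → (12.309,31.319) → (16.756,20.583) → (27.492,16.136) → (38.228,20.583) → (42.675,31.319). Closed: final G1 returns to the first vertex.

**Shape 2** — `<rect>` rectangle, stroke `#0000ff` → cut (S861, F1128). Machine vertices: (108.530,125.171) → (176.689,125.171) → (176.689,114.269) → (108.530,114.269) → (108.530,125.171). Closed: final G1 returns to the first vertex.

**Shape 3** — `<polygon>` rectangle, stroke `#0000ff` → cut (S861, F1128). Machine vertices: (36.456,93.174) → (71.334,93.174) → (71.334,44.258) → (36.456,44.258) → (36.456,93.174). Closed: final G1 returns to the first vertex.

**Shape 4** — `<polygon>` closed polygon, stroke `#0000ff` → cut (S861, F1128). Machine vertices: (51.430,24.079) → (118.509,41.138) → (107.755,189.549) → (122.123,123.130) → (154.487,80.066) → (149.159,152.162) → (51.430,24.079). Closed: final G1 returns to the first vertex.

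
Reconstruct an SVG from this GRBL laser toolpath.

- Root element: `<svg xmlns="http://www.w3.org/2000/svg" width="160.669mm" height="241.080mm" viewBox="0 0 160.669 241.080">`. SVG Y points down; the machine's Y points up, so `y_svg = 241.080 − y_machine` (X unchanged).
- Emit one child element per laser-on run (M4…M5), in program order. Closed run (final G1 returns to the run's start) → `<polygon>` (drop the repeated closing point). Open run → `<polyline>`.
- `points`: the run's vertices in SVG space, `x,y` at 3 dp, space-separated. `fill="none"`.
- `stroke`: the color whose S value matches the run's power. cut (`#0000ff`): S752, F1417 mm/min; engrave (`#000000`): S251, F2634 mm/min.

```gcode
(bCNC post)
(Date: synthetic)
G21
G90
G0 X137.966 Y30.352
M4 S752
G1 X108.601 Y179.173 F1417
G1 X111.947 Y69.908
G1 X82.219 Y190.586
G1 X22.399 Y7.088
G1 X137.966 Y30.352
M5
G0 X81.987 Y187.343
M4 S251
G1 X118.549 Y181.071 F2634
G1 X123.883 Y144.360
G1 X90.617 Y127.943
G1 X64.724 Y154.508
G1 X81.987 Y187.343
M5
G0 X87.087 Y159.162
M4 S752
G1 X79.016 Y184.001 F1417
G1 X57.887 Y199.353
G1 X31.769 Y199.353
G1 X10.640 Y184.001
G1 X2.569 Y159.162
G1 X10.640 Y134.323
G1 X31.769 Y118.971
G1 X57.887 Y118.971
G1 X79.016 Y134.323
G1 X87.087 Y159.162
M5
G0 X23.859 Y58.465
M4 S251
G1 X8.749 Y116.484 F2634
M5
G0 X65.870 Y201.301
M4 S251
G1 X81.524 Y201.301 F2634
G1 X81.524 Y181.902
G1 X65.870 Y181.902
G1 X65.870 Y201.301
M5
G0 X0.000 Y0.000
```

<svg xmlns="http://www.w3.org/2000/svg" width="160.669mm" height="241.080mm" viewBox="0 0 160.669 241.080">
  <polygon points="137.966,210.728 108.601,61.907 111.947,171.172 82.219,50.494 22.399,233.992" fill="none" stroke="#0000ff"/>
  <polygon points="81.987,53.737 118.549,60.009 123.883,96.720 90.617,113.137 64.724,86.572" fill="none" stroke="#000000"/>
  <polygon points="87.087,81.918 79.016,57.079 57.887,41.727 31.769,41.727 10.640,57.079 2.569,81.918 10.640,106.757 31.769,122.109 57.887,122.109 79.016,106.757" fill="none" stroke="#0000ff"/>
  <polyline points="23.859,182.615 8.749,124.596" fill="none" stroke="#000000"/>
  <polygon points="65.870,39.779 81.524,39.779 81.524,59.178 65.870,59.178" fill="none" stroke="#000000"/>
</svg>

Machine Y-up, SVG Y-down with viewBox height 241.080, so y_svg = 241.080 − y_machine; X carries over.

Run 1: power S752 maps to stroke `#0000ff` (cut). The run returns to its start, so emit a `<polygon>` with points (Y-flipped): 137.966,210.728 108.601,61.907 111.947,171.172 82.219,50.494 22.399,233.992.

Run 2: S251 ⇒ engrave layer `#000000`. The run returns to its start, so emit a `<polygon>` with points (Y-flipped): 81.987,53.737 118.549,60.009 123.883,96.720 90.617,113.137 64.724,86.572.

Run 3: the run's S752 means `#0000ff` (cut). The run returns to its start, so emit a `<polygon>` with points (Y-flipped): 87.087,81.918 79.016,57.079 57.887,41.727 31.769,41.727 10.640,57.079 2.569,81.918 10.640,106.757 31.769,122.109 57.887,122.109 79.016,106.757.

Run 4: the run's S251 means `#000000` (engrave). The run is open, so emit a `<polyline>` with points (Y-flipped): 23.859,182.615 8.749,124.596.

Run 5: power S251 maps to stroke `#000000` (engrave). The run returns to its start, so emit a `<polygon>` with points (Y-flipped): 65.870,39.779 81.524,39.779 81.524,59.178 65.870,59.178.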